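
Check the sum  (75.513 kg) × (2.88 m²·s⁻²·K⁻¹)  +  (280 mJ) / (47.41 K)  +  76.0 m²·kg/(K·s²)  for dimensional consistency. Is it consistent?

In SI base units:
  (75.513 kg) × (2.88 m²·s⁻²·K⁻¹):  [kg] · [m²·s⁻²·K⁻¹] = kg·m²·s⁻²·K⁻¹
  (280 mJ) / (47.41 K):  [kg·m²·s⁻²] / [K] = kg·m²·s⁻²·K⁻¹
  76.0 m²·kg/(K·s²):  kg·m²·s⁻²·K⁻¹
Every term reduces to kg·m²·s⁻²·K⁻¹.

Yes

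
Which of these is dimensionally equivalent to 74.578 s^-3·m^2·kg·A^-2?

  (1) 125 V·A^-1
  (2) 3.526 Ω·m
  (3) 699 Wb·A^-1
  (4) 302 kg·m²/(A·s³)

Reference: kg·m²·s⁻³·A⁻².
Each option:
  (1) V·A⁻¹ = J·C⁻¹·A⁻¹ = kg·m²·s⁻³·A⁻²  ← same
  (2) Ω·m = V·A⁻¹·m = kg·m³·s⁻³·A⁻²
  (3) Wb·A⁻¹ = V·s·A⁻¹ = kg·m²·s⁻²·A⁻²
  (4) kg·m²·s⁻³·A⁻¹
Only (1) matches kg·m²·s⁻³·A⁻².

(1)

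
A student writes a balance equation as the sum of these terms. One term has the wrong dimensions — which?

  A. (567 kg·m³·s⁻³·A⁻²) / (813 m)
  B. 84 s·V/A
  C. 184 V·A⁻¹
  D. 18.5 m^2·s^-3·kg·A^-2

B.

Reduce each to base SI dimensions:
  A. [kg·m³·s⁻³·A⁻²] / [m] = kg·m²·s⁻³·A⁻²
  B. V·s·A⁻¹ = J·C⁻¹·s·A⁻¹ = kg·m²·s⁻²·A⁻²
  C. V·A⁻¹ = J·C⁻¹·A⁻¹ = kg·m²·s⁻³·A⁻²
  D. kg·m²·s⁻³·A⁻²
All reduce to kg·m²·s⁻³·A⁻² except B., which is kg·m²·s⁻²·A⁻².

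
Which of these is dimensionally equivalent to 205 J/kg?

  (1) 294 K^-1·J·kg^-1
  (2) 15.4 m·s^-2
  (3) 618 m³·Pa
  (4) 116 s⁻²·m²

Reference: J·kg⁻¹ = N·m·kg⁻¹ = m²·s⁻².
Each option:
  (1) J·kg⁻¹·K⁻¹ = N·m·kg⁻¹·K⁻¹ = m²·s⁻²·K⁻¹
  (2) m·s⁻²
  (3) Pa·m³ = N·m⁻²·m³ = kg·m²·s⁻²
  (4) m²·s⁻²  ← same
Only (4) matches m²·s⁻².

(4)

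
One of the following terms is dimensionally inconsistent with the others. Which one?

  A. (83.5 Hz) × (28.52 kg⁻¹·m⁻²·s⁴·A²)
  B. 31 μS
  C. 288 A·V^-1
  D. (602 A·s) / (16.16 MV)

D.

Work out the base dimensions of each:
  A. [s⁻¹] · [kg⁻¹·m⁻²·s⁴·A²] = kg⁻¹·m⁻²·s³·A²
  B. S = Ω⁻¹ = kg⁻¹·m⁻²·s³·A²
  C. A·V⁻¹ = A·(J·C⁻¹)⁻¹ = kg⁻¹·m⁻²·s³·A²
  D. [s·A] / [kg·m²·s⁻³·A⁻¹] = kg⁻¹·m⁻²·s⁴·A²
All reduce to kg⁻¹·m⁻²·s³·A² except D., which is kg⁻¹·m⁻²·s⁴·A².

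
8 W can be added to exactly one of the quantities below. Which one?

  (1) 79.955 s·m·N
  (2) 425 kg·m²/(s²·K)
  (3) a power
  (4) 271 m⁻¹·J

Reference: W = J·s⁻¹ = kg·m²·s⁻³.
Each option:
  (1) N·m·s = kg·m·s⁻²·m·s = kg·m²·s⁻¹
  (2) kg·m²·s⁻²·K⁻¹
  (3) [power] = kg·m²·s⁻³  ← same
  (4) J·m⁻¹ = N·m·m⁻¹ = kg·m·s⁻²
Only (3) matches kg·m²·s⁻³.

(3)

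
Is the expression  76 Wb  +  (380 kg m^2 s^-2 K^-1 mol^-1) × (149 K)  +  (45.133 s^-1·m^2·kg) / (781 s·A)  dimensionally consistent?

Expand each in SI base units:
  76 Wb:  Wb = V·s = kg·m²·s⁻²·A⁻¹
  (380 kg m^2 s^-2 K^-1 mol^-1) × (149 K):  [kg·m²·s⁻²·K⁻¹·mol⁻¹] · [K] = kg·m²·s⁻²·mol⁻¹
  (45.133 s^-1·m^2·kg) / (781 s·A):  [kg·m²·s⁻¹] / [s·A] = kg·m²·s⁻²·A⁻¹
The terms do not share a single dimension (kg·m²·s⁻²·A⁻¹ vs kg·m²·s⁻²·mol⁻¹).

No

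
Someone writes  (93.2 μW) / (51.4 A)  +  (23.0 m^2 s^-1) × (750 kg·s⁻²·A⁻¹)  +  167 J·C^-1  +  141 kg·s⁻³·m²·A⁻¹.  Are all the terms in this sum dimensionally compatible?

Dimensions:
  (93.2 μW) / (51.4 A):  [kg·m²·s⁻³] / [A] = kg·m²·s⁻³·A⁻¹
  (23.0 m^2 s^-1) × (750 kg·s⁻²·A⁻¹):  [m²·s⁻¹] · [kg·s⁻²·A⁻¹] = kg·m²·s⁻³·A⁻¹
  167 J·C^-1:  J·C⁻¹ = N·m·(s·A)⁻¹ = kg·m²·s⁻³·A⁻¹
  141 kg·s⁻³·m²·A⁻¹:  kg·m²·s⁻³·A⁻¹
Every term reduces to kg·m²·s⁻³·A⁻¹.

Yes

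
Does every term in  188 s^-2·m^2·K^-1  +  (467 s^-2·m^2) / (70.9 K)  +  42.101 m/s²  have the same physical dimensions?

Expand each in SI base units:
  188 s^-2·m^2·K^-1:  m²·s⁻²·K⁻¹
  (467 s^-2·m^2) / (70.9 K):  [m²·s⁻²] / [K] = m²·s⁻²·K⁻¹
  42.101 m/s²:  m·s⁻²
The terms do not share a single dimension (m²·s⁻²·K⁻¹ vs m·s⁻²).

No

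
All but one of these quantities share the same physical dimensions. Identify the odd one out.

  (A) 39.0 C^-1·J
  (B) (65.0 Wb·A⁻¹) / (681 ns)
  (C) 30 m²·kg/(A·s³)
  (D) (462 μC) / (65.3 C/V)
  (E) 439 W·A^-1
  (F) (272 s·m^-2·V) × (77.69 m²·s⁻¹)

In SI base units:
  (A) J·C⁻¹ = N·m·(s·A)⁻¹ = kg·m²·s⁻³·A⁻¹
  (B) [kg·m²·s⁻²·A⁻²] / [s] = kg·m²·s⁻³·A⁻²
  (C) kg·m²·s⁻³·A⁻¹
  (D) [s·A] / [kg⁻¹·m⁻²·s⁴·A²] = kg·m²·s⁻³·A⁻¹
  (E) W·A⁻¹ = J·s⁻¹·A⁻¹ = kg·m²·s⁻³·A⁻¹
  (F) [kg·s⁻²·A⁻¹] · [m²·s⁻¹] = kg·m²·s⁻³·A⁻¹
All reduce to kg·m²·s⁻³·A⁻¹ except (B), which is kg·m²·s⁻³·A⁻².

(B)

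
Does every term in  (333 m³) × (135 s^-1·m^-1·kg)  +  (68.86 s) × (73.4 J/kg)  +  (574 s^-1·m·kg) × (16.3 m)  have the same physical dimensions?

No

Work out the base dimensions of each:
  (333 m³) × (135 s^-1·m^-1·kg):  [m³] · [kg·m⁻¹·s⁻¹] = kg·m²·s⁻¹
  (68.86 s) × (73.4 J/kg):  [s] · [m²·s⁻²] = m²·s⁻¹
  (574 s^-1·m·kg) × (16.3 m):  [kg·m·s⁻¹] · [m] = kg·m²·s⁻¹
The terms do not share a single dimension (kg·m²·s⁻¹ vs m²·s⁻¹).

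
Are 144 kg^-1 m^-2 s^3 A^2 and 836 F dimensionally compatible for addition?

Expand each in SI base units:
  144 kg^-1 m^-2 s^3 A^2:  kg⁻¹·m⁻²·s³·A²
  836 F:  F = C·V⁻¹ = kg⁻¹·m⁻²·s⁴·A²
kg⁻¹·m⁻²·s³·A² ≠ kg⁻¹·m⁻²·s⁴·A², so they cannot be added.

No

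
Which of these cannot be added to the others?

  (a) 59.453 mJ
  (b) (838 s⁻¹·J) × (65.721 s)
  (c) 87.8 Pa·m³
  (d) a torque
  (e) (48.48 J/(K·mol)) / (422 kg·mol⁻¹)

Work out the base dimensions of each:
  (a) J = N·m = kg·m²·s⁻²
  (b) [kg·m²·s⁻³] · [s] = kg·m²·s⁻²
  (c) Pa·m³ = N·m⁻²·m³ = kg·m²·s⁻²
  (d) [torque] = kg·m²·s⁻²
  (e) [kg·m²·s⁻²·K⁻¹·mol⁻¹] / [kg·mol⁻¹] = m²·s⁻²·K⁻¹
All reduce to kg·m²·s⁻² except (e), which is m²·s⁻²·K⁻¹.

(e)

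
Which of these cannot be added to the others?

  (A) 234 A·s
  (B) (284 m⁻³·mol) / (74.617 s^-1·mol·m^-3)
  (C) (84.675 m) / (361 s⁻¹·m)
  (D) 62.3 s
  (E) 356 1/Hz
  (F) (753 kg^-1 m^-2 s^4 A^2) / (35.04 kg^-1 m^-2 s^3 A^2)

(A)

Expand each in SI base units:
  (A) A·s = s·A
  (B) [m⁻³·mol] / [m⁻³·s⁻¹·mol] = s
  (C) [m] / [m·s⁻¹] = s
  (D) s
  (E) Hz⁻¹ = (s⁻¹)⁻¹ = s
  (F) [kg⁻¹·m⁻²·s⁴·A²] / [kg⁻¹·m⁻²·s³·A²] = s
All reduce to s except (A), which is s·A.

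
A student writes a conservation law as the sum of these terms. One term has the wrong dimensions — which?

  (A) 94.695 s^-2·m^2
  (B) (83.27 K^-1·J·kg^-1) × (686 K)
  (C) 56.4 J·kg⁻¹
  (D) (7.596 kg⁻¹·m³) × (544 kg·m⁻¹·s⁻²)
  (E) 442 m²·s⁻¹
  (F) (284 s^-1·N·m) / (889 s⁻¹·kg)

Reduce each to base SI dimensions:
  (A) m²·s⁻²
  (B) [m²·s⁻²·K⁻¹] · [K] = m²·s⁻²
  (C) J·kg⁻¹ = N·m·kg⁻¹ = m²·s⁻²
  (D) [kg⁻¹·m³] · [kg·m⁻¹·s⁻²] = m²·s⁻²
  (E) m²·s⁻¹
  (F) [kg·m²·s⁻³] / [kg·s⁻¹] = m²·s⁻²
All reduce to m²·s⁻² except (E), which is m²·s⁻¹.

(E)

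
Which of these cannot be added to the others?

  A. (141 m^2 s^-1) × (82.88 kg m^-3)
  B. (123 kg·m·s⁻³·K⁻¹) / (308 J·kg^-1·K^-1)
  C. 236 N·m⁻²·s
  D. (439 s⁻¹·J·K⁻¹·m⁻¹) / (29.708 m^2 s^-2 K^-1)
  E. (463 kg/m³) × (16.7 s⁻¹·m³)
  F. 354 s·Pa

E.

Expand each in SI base units:
  A. [m²·s⁻¹] · [kg·m⁻³] = kg·m⁻¹·s⁻¹
  B. [kg·m·s⁻³·K⁻¹] / [m²·s⁻²·K⁻¹] = kg·m⁻¹·s⁻¹
  C. N·s·m⁻² = kg·m·s⁻²·s·m⁻² = kg·m⁻¹·s⁻¹
  D. [kg·m·s⁻³·K⁻¹] / [m²·s⁻²·K⁻¹] = kg·m⁻¹·s⁻¹
  E. [kg·m⁻³] · [m³·s⁻¹] = kg·s⁻¹
  F. Pa·s = N·m⁻²·s = kg·m⁻¹·s⁻¹
All reduce to kg·m⁻¹·s⁻¹ except E., which is kg·s⁻¹.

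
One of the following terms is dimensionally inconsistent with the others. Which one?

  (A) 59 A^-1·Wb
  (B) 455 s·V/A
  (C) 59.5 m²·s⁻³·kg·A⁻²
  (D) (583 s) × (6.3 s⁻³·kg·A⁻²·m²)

In SI base units:
  (A) Wb·A⁻¹ = V·s·A⁻¹ = kg·m²·s⁻²·A⁻²
  (B) V·s·A⁻¹ = J·C⁻¹·s·A⁻¹ = kg·m²·s⁻²·A⁻²
  (C) kg·m²·s⁻³·A⁻²
  (D) [s] · [kg·m²·s⁻³·A⁻²] = kg·m²·s⁻²·A⁻²
All reduce to kg·m²·s⁻²·A⁻² except (C), which is kg·m²·s⁻³·A⁻².

(C)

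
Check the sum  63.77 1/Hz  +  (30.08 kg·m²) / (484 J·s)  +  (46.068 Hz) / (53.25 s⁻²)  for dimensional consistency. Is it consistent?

Yes

Work out the base dimensions of each:
  63.77 1/Hz:  Hz⁻¹ = (s⁻¹)⁻¹ = s
  (30.08 kg·m²) / (484 J·s):  [kg·m²] / [kg·m²·s⁻¹] = s
  (46.068 Hz) / (53.25 s⁻²):  [s⁻¹] / [s⁻²] = s
Every term reduces to s.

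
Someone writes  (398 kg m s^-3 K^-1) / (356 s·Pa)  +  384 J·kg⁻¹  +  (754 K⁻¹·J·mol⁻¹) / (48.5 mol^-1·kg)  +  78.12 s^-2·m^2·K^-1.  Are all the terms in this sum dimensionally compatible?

Work out the base dimensions of each:
  (398 kg m s^-3 K^-1) / (356 s·Pa):  [kg·m·s⁻³·K⁻¹] / [kg·m⁻¹·s⁻¹] = m²·s⁻²·K⁻¹
  384 J·kg⁻¹:  J·kg⁻¹ = N·m·kg⁻¹ = m²·s⁻²
  (754 K⁻¹·J·mol⁻¹) / (48.5 mol^-1·kg):  [kg·m²·s⁻²·K⁻¹·mol⁻¹] / [kg·mol⁻¹] = m²·s⁻²·K⁻¹
  78.12 s^-2·m^2·K^-1:  m²·s⁻²·K⁻¹
The terms do not share a single dimension (m²·s⁻² vs m²·s⁻²·K⁻¹).

No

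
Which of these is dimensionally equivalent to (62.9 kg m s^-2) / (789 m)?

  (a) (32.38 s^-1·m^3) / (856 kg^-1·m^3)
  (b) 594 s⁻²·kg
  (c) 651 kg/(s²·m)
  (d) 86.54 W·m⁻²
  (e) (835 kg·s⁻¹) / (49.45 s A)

Reference: [kg·m·s⁻²] / [m] = kg·s⁻².
Each option:
  (a) [m³·s⁻¹] / [kg⁻¹·m³] = kg·s⁻¹
  (b) kg·s⁻²  ← same
  (c) kg·m⁻¹·s⁻²
  (d) W·m⁻² = J·s⁻¹·m⁻² = kg·s⁻³
  (e) [kg·s⁻¹] / [s·A] = kg·s⁻²·A⁻¹
Only (b) matches kg·s⁻².

(b)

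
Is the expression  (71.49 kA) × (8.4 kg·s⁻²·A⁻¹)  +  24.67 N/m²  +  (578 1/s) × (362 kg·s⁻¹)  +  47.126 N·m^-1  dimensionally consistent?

No

Reduce each to base SI dimensions:
  (71.49 kA) × (8.4 kg·s⁻²·A⁻¹):  [A] · [kg·s⁻²·A⁻¹] = kg·s⁻²
  24.67 N/m²:  N·m⁻² = kg·m·s⁻²·m⁻² = kg·m⁻¹·s⁻²
  (578 1/s) × (362 kg·s⁻¹):  [s⁻¹] · [kg·s⁻¹] = kg·s⁻²
  47.126 N·m^-1:  N·m⁻¹ = kg·m·s⁻²·m⁻¹ = kg·s⁻²
The terms do not share a single dimension (kg·m⁻¹·s⁻² vs kg·s⁻²).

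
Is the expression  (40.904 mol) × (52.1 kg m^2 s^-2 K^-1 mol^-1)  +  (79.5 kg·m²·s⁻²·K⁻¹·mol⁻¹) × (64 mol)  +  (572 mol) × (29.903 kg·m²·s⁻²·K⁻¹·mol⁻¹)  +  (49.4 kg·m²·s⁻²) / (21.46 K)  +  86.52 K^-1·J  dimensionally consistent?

Expand each in SI base units:
  (40.904 mol) × (52.1 kg m^2 s^-2 K^-1 mol^-1):  [mol] · [kg·m²·s⁻²·K⁻¹·mol⁻¹] = kg·m²·s⁻²·K⁻¹
  (79.5 kg·m²·s⁻²·K⁻¹·mol⁻¹) × (64 mol):  [kg·m²·s⁻²·K⁻¹·mol⁻¹] · [mol] = kg·m²·s⁻²·K⁻¹
  (572 mol) × (29.903 kg·m²·s⁻²·K⁻¹·mol⁻¹):  [mol] · [kg·m²·s⁻²·K⁻¹·mol⁻¹] = kg·m²·s⁻²·K⁻¹
  (49.4 kg·m²·s⁻²) / (21.46 K):  [kg·m²·s⁻²] / [K] = kg·m²·s⁻²·K⁻¹
  86.52 K^-1·J:  J·K⁻¹ = N·m·K⁻¹ = kg·m²·s⁻²·K⁻¹
Every term reduces to kg·m²·s⁻²·K⁻¹.

Yes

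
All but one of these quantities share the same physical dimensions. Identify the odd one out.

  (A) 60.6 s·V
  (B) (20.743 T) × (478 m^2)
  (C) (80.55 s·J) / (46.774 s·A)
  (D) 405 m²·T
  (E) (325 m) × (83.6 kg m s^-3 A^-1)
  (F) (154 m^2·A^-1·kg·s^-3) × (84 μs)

(E)

Dimensions:
  (A) V·s = J·C⁻¹·s = kg·m²·s⁻²·A⁻¹
  (B) [kg·s⁻²·A⁻¹] · [m²] = kg·m²·s⁻²·A⁻¹
  (C) [kg·m²·s⁻¹] / [s·A] = kg·m²·s⁻²·A⁻¹
  (D) T·m² = Wb·m⁻²·m² = kg·m²·s⁻²·A⁻¹
  (E) [m] · [kg·m·s⁻³·A⁻¹] = kg·m²·s⁻³·A⁻¹
  (F) [kg·m²·s⁻³·A⁻¹] · [s] = kg·m²·s⁻²·A⁻¹
All reduce to kg·m²·s⁻²·A⁻¹ except (E), which is kg·m²·s⁻³·A⁻¹.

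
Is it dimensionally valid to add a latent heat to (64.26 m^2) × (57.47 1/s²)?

In SI base units:
  a latent heat:  [latent heat] = m²·s⁻²
  (64.26 m^2) × (57.47 1/s²):  [m²] · [s⁻²] = m²·s⁻²
Both are m²·s⁻², so they have the same dimensions and can be added.

Yes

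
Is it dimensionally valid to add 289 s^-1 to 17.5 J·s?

Reduce each to base SI dimensions:
  289 s^-1:  s⁻¹
  17.5 J·s:  J·s = N·m·s = kg·m²·s⁻¹
s⁻¹ ≠ kg·m²·s⁻¹, so they cannot be added.

No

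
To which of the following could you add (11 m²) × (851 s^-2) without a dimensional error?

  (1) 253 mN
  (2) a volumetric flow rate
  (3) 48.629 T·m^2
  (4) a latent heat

Reference: [m²] · [s⁻²] = m²·s⁻².
Each option:
  (1) N = kg·m·s⁻²
  (2) [volumetric flow rate] = m³·s⁻¹
  (3) T·m² = Wb·m⁻²·m² = kg·m²·s⁻²·A⁻¹
  (4) [latent heat] = m²·s⁻²  ← same
Only (4) matches m²·s⁻².

(4)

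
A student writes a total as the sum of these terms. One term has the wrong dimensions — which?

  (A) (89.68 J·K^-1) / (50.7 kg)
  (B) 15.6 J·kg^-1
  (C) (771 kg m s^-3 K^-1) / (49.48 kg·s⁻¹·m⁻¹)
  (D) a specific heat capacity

(B)

Reduce each to base SI dimensions:
  (A) [kg·m²·s⁻²·K⁻¹] / [kg] = m²·s⁻²·K⁻¹
  (B) J·kg⁻¹ = N·m·kg⁻¹ = m²·s⁻²
  (C) [kg·m·s⁻³·K⁻¹] / [kg·m⁻¹·s⁻¹] = m²·s⁻²·K⁻¹
  (D) [specific heat capacity] = m²·s⁻²·K⁻¹
All reduce to m²·s⁻²·K⁻¹ except (B), which is m²·s⁻².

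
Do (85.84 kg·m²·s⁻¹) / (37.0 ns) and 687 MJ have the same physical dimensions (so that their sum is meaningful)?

Dimensions:
  (85.84 kg·m²·s⁻¹) / (37.0 ns):  [kg·m²·s⁻¹] / [s] = kg·m²·s⁻²
  687 MJ:  J = N·m = kg·m²·s⁻²
Both are kg·m²·s⁻², so they have the same dimensions and can be added.

Yes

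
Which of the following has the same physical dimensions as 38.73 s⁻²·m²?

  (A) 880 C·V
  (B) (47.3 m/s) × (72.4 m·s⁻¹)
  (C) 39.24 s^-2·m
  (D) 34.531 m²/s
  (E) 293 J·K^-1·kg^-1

Reference: m²·s⁻².
Each option:
  (A) C·V = s·A·J·C⁻¹ = kg·m²·s⁻²
  (B) [m·s⁻¹] · [m·s⁻¹] = m²·s⁻²  ← same
  (C) m·s⁻²
  (D) m²·s⁻¹
  (E) J·kg⁻¹·K⁻¹ = N·m·kg⁻¹·K⁻¹ = m²·s⁻²·K⁻¹
Only (B) matches m²·s⁻².

(B)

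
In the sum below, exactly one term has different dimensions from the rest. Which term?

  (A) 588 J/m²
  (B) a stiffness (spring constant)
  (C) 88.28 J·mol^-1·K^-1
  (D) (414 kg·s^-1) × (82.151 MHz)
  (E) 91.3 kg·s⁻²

Dimensions:
  (A) J·m⁻² = N·m·m⁻² = kg·s⁻²
  (B) [stiffness (spring constant)] = kg·s⁻²
  (C) J·mol⁻¹·K⁻¹ = N·m·mol⁻¹·K⁻¹ = kg·m²·s⁻²·K⁻¹·mol⁻¹
  (D) [kg·s⁻¹] · [s⁻¹] = kg·s⁻²
  (E) kg·s⁻²
All reduce to kg·s⁻² except (C), which is kg·m²·s⁻²·K⁻¹·mol⁻¹.

(C)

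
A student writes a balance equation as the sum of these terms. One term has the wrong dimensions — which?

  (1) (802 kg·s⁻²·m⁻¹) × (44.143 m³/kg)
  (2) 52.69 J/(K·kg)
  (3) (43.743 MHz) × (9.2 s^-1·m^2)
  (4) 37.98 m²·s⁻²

(2)

Dimensions:
  (1) [kg·m⁻¹·s⁻²] · [kg⁻¹·m³] = m²·s⁻²
  (2) J·kg⁻¹·K⁻¹ = N·m·kg⁻¹·K⁻¹ = m²·s⁻²·K⁻¹
  (3) [s⁻¹] · [m²·s⁻¹] = m²·s⁻²
  (4) m²·s⁻²
All reduce to m²·s⁻² except (2), which is m²·s⁻²·K⁻¹.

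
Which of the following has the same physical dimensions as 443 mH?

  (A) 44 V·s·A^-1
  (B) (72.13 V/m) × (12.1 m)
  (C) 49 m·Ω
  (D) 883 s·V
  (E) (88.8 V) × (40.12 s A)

(A)

Reference: H = V·s·A⁻¹ = kg·m²·s⁻²·A⁻².
Each option:
  (A) V·s·A⁻¹ = J·C⁻¹·s·A⁻¹ = kg·m²·s⁻²·A⁻²  ← same
  (B) [kg·m·s⁻³·A⁻¹] · [m] = kg·m²·s⁻³·A⁻¹
  (C) Ω·m = V·A⁻¹·m = kg·m³·s⁻³·A⁻²
  (D) V·s = J·C⁻¹·s = kg·m²·s⁻²·A⁻¹
  (E) [kg·m²·s⁻³·A⁻¹] · [s·A] = kg·m²·s⁻²
Only (A) matches kg·m²·s⁻²·A⁻².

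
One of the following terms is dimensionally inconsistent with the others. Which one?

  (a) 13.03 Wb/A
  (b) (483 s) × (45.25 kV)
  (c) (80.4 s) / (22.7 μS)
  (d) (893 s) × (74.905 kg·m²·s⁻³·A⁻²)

(b)

Dimensions:
  (a) Wb·A⁻¹ = V·s·A⁻¹ = kg·m²·s⁻²·A⁻²
  (b) [s] · [kg·m²·s⁻³·A⁻¹] = kg·m²·s⁻²·A⁻¹
  (c) [s] / [kg⁻¹·m⁻²·s³·A²] = kg·m²·s⁻²·A⁻²
  (d) [s] · [kg·m²·s⁻³·A⁻²] = kg·m²·s⁻²·A⁻²
All reduce to kg·m²·s⁻²·A⁻² except (b), which is kg·m²·s⁻²·A⁻¹.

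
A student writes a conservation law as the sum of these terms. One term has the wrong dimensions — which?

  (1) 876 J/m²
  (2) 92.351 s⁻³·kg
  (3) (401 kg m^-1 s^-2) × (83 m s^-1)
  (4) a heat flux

Work out the base dimensions of each:
  (1) J·m⁻² = N·m·m⁻² = kg·s⁻²
  (2) kg·s⁻³
  (3) [kg·m⁻¹·s⁻²] · [m·s⁻¹] = kg·s⁻³
  (4) [heat flux] = kg·s⁻³
All reduce to kg·s⁻³ except (1), which is kg·s⁻².

(1)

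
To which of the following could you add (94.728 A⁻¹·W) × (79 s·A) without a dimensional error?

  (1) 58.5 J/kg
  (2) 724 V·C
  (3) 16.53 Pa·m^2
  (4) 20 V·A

(2)

Reference: [kg·m²·s⁻³·A⁻¹] · [s·A] = kg·m²·s⁻².
Each option:
  (1) J·kg⁻¹ = N·m·kg⁻¹ = m²·s⁻²
  (2) C·V = s·A·J·C⁻¹ = kg·m²·s⁻²  ← same
  (3) Pa·m² = N·m⁻²·m² = kg·m·s⁻²
  (4) V·A = J·C⁻¹·A = kg·m²·s⁻³
Only (2) matches kg·m²·s⁻².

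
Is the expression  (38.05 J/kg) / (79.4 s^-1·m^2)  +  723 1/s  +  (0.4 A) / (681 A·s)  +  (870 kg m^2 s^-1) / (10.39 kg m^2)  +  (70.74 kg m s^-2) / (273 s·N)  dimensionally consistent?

Yes

Work out the base dimensions of each:
  (38.05 J/kg) / (79.4 s^-1·m^2):  [m²·s⁻²] / [m²·s⁻¹] = s⁻¹
  723 1/s:  s⁻¹
  (0.4 A) / (681 A·s):  [A] / [s·A] = s⁻¹
  (870 kg m^2 s^-1) / (10.39 kg m^2):  [kg·m²·s⁻¹] / [kg·m²] = s⁻¹
  (70.74 kg m s^-2) / (273 s·N):  [kg·m·s⁻²] / [kg·m·s⁻¹] = s⁻¹
Every term reduces to s⁻¹.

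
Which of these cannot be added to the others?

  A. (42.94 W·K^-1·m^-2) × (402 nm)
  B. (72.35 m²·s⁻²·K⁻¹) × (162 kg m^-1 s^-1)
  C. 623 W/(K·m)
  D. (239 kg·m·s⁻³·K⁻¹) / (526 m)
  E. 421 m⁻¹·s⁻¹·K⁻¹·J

Reduce each to base SI dimensions:
  A. [kg·s⁻³·K⁻¹] · [m] = kg·m·s⁻³·K⁻¹
  B. [m²·s⁻²·K⁻¹] · [kg·m⁻¹·s⁻¹] = kg·m·s⁻³·K⁻¹
  C. W·m⁻¹·K⁻¹ = J·s⁻¹·m⁻¹·K⁻¹ = kg·m·s⁻³·K⁻¹
  D. [kg·m·s⁻³·K⁻¹] / [m] = kg·s⁻³·K⁻¹
  E. J·s⁻¹·m⁻¹·K⁻¹ = N·m·s⁻¹·m⁻¹·K⁻¹ = kg·m·s⁻³·K⁻¹
All reduce to kg·m·s⁻³·K⁻¹ except D., which is kg·s⁻³·K⁻¹.

D.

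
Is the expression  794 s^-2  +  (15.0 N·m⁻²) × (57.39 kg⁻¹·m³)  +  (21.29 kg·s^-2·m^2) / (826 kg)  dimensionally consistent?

Dimensions:
  794 s^-2:  s⁻²
  (15.0 N·m⁻²) × (57.39 kg⁻¹·m³):  [kg·m⁻¹·s⁻²] · [kg⁻¹·m³] = m²·s⁻²
  (21.29 kg·s^-2·m^2) / (826 kg):  [kg·m²·s⁻²] / [kg] = m²·s⁻²
The terms do not share a single dimension (m²·s⁻² vs s⁻²).

No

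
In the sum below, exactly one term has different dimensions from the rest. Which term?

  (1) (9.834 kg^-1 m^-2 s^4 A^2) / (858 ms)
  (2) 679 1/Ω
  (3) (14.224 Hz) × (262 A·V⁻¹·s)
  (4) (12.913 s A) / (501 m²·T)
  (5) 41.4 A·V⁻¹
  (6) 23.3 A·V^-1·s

(6)

Work out the base dimensions of each:
  (1) [kg⁻¹·m⁻²·s⁴·A²] / [s] = kg⁻¹·m⁻²·s³·A²
  (2) Ω⁻¹ = (V·A⁻¹)⁻¹ = kg⁻¹·m⁻²·s³·A²
  (3) [s⁻¹] · [kg⁻¹·m⁻²·s⁴·A²] = kg⁻¹·m⁻²·s³·A²
  (4) [s·A] / [kg·m²·s⁻²·A⁻¹] = kg⁻¹·m⁻²·s³·A²
  (5) A·V⁻¹ = A·(J·C⁻¹)⁻¹ = kg⁻¹·m⁻²·s³·A²
  (6) A·s·V⁻¹ = A·s·(J·C⁻¹)⁻¹ = kg⁻¹·m⁻²·s⁴·A²
All reduce to kg⁻¹·m⁻²·s³·A² except (6), which is kg⁻¹·m⁻²·s⁴·A².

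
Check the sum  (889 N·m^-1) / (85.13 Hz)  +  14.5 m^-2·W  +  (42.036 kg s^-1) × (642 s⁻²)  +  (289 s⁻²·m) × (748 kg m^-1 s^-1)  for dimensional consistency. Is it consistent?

Expand each in SI base units:
  (889 N·m^-1) / (85.13 Hz):  [kg·s⁻²] / [s⁻¹] = kg·s⁻¹
  14.5 m^-2·W:  W·m⁻² = J·s⁻¹·m⁻² = kg·s⁻³
  (42.036 kg s^-1) × (642 s⁻²):  [kg·s⁻¹] · [s⁻²] = kg·s⁻³
  (289 s⁻²·m) × (748 kg m^-1 s^-1):  [m·s⁻²] · [kg·m⁻¹·s⁻¹] = kg·s⁻³
The terms do not share a single dimension (kg·s⁻³ vs kg·s⁻¹).

No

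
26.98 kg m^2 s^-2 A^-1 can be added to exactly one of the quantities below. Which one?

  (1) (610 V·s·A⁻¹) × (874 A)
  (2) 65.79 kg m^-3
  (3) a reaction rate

(1)

Reference: kg·m²·s⁻²·A⁻¹.
Each option:
  (1) [kg·m²·s⁻²·A⁻²] · [A] = kg·m²·s⁻²·A⁻¹  ← same
  (2) kg·m⁻³
  (3) [reaction rate] = m⁻³·s⁻¹·mol
Only (1) matches kg·m²·s⁻²·A⁻¹.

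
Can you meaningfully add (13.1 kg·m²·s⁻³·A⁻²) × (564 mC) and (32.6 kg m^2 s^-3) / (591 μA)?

Expand each in SI base units:
  (13.1 kg·m²·s⁻³·A⁻²) × (564 mC):  [kg·m²·s⁻³·A⁻²] · [s·A] = kg·m²·s⁻²·A⁻¹
  (32.6 kg m^2 s^-3) / (591 μA):  [kg·m²·s⁻³] / [A] = kg·m²·s⁻³·A⁻¹
kg·m²·s⁻²·A⁻¹ ≠ kg·m²·s⁻³·A⁻¹, so they cannot be added.

No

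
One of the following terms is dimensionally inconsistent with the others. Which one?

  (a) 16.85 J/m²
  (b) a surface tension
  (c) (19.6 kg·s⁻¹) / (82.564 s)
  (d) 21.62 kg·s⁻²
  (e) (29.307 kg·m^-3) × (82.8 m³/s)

Dimensions:
  (a) J·m⁻² = N·m·m⁻² = kg·s⁻²
  (b) [surface tension] = kg·s⁻²
  (c) [kg·s⁻¹] / [s] = kg·s⁻²
  (d) kg·s⁻²
  (e) [kg·m⁻³] · [m³·s⁻¹] = kg·s⁻¹
All reduce to kg·s⁻² except (e), which is kg·s⁻¹.

(e)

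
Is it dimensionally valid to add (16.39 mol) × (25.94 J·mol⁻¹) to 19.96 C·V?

Dimensions:
  (16.39 mol) × (25.94 J·mol⁻¹):  [mol] · [kg·m²·s⁻²·mol⁻¹] = kg·m²·s⁻²
  19.96 C·V:  C·V = s·A·J·C⁻¹ = kg·m²·s⁻²
Both are kg·m²·s⁻², so they have the same dimensions and can be added.

Yes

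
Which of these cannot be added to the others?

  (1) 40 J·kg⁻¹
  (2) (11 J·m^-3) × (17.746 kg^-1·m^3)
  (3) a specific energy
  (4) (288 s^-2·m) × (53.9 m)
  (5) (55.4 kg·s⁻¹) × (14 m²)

Dimensions:
  (1) J·kg⁻¹ = N·m·kg⁻¹ = m²·s⁻²
  (2) [kg·m⁻¹·s⁻²] · [kg⁻¹·m³] = m²·s⁻²
  (3) [specific energy] = m²·s⁻²
  (4) [m·s⁻²] · [m] = m²·s⁻²
  (5) [kg·s⁻¹] · [m²] = kg·m²·s⁻¹
All reduce to m²·s⁻² except (5), which is kg·m²·s⁻¹.

(5)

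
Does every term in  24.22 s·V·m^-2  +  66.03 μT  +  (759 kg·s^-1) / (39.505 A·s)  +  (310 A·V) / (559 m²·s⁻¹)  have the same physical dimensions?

Expand each in SI base units:
  24.22 s·V·m^-2:  V·s·m⁻² = J·C⁻¹·s·m⁻² = kg·s⁻²·A⁻¹
  66.03 μT:  T = Wb·m⁻² = kg·s⁻²·A⁻¹
  (759 kg·s^-1) / (39.505 A·s):  [kg·s⁻¹] / [s·A] = kg·s⁻²·A⁻¹
  (310 A·V) / (559 m²·s⁻¹):  [kg·m²·s⁻³] / [m²·s⁻¹] = kg·s⁻²
The terms do not share a single dimension (kg·s⁻² vs kg·s⁻²·A⁻¹).

No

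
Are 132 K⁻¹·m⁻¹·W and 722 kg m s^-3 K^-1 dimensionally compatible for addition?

Dimensions:
  132 K⁻¹·m⁻¹·W:  W·m⁻¹·K⁻¹ = J·s⁻¹·m⁻¹·K⁻¹ = kg·m·s⁻³·K⁻¹
  722 kg m s^-3 K^-1:  kg·m·s⁻³·K⁻¹
Both are kg·m·s⁻³·K⁻¹, so they have the same dimensions and can be added.

Yes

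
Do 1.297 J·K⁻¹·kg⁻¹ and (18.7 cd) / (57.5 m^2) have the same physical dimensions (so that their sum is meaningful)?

No

Dimensions:
  1.297 J·K⁻¹·kg⁻¹:  J·kg⁻¹·K⁻¹ = N·m·kg⁻¹·K⁻¹ = m²·s⁻²·K⁻¹
  (18.7 cd) / (57.5 m^2):  [cd] / [m²] = m⁻²·cd
m²·s⁻²·K⁻¹ ≠ m⁻²·cd, so they cannot be added.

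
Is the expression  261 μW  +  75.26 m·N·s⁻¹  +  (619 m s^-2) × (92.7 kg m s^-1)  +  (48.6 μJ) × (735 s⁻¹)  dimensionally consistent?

Dimensions:
  261 μW:  W = J·s⁻¹ = kg·m²·s⁻³
  75.26 m·N·s⁻¹:  N·m·s⁻¹ = kg·m·s⁻²·m·s⁻¹ = kg·m²·s⁻³
  (619 m s^-2) × (92.7 kg m s^-1):  [m·s⁻²] · [kg·m·s⁻¹] = kg·m²·s⁻³
  (48.6 μJ) × (735 s⁻¹):  [kg·m²·s⁻²] · [s⁻¹] = kg·m²·s⁻³
Every term reduces to kg·m²·s⁻³.

Yes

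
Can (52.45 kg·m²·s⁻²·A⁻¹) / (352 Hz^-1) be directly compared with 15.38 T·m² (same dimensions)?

No

Reduce each to base SI dimensions:
  (52.45 kg·m²·s⁻²·A⁻¹) / (352 Hz^-1):  [kg·m²·s⁻²·A⁻¹] / [s] = kg·m²·s⁻³·A⁻¹
  15.38 T·m²:  T·m² = Wb·m⁻²·m² = kg·m²·s⁻²·A⁻¹
kg·m²·s⁻³·A⁻¹ ≠ kg·m²·s⁻²·A⁻¹, so they cannot be added.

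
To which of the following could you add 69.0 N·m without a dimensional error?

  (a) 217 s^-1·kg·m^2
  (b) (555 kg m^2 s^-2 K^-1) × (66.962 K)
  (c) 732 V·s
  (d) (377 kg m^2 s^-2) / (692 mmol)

(b)

Reference: N·m = kg·m·s⁻²·m = kg·m²·s⁻².
Each option:
  (a) kg·m²·s⁻¹
  (b) [kg·m²·s⁻²·K⁻¹] · [K] = kg·m²·s⁻²  ← same
  (c) V·s = J·C⁻¹·s = kg·m²·s⁻²·A⁻¹
  (d) [kg·m²·s⁻²] / [mol] = kg·m²·s⁻²·mol⁻¹
Only (b) matches kg·m²·s⁻².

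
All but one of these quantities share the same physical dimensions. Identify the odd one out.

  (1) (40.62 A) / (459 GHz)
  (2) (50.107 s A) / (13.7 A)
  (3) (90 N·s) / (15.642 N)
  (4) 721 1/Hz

(1)

In SI base units:
  (1) [A] / [s⁻¹] = s·A
  (2) [s·A] / [A] = s
  (3) [kg·m·s⁻¹] / [kg·m·s⁻²] = s
  (4) Hz⁻¹ = (s⁻¹)⁻¹ = s
All reduce to s except (1), which is s·A.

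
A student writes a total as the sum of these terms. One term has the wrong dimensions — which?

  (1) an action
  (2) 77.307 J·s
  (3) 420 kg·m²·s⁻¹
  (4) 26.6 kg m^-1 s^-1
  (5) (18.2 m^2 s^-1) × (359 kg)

(4)

Reduce each to base SI dimensions:
  (1) [action] = kg·m²·s⁻¹
  (2) J·s = N·m·s = kg·m²·s⁻¹
  (3) kg·m²·s⁻¹
  (4) kg·m⁻¹·s⁻¹
  (5) [m²·s⁻¹] · [kg] = kg·m²·s⁻¹
All reduce to kg·m²·s⁻¹ except (4), which is kg·m⁻¹·s⁻¹.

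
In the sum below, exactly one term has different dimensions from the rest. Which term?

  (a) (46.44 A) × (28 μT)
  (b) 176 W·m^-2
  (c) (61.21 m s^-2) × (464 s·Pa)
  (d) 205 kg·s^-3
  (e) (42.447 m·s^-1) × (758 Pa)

Expand each in SI base units:
  (a) [A] · [kg·s⁻²·A⁻¹] = kg·s⁻²
  (b) W·m⁻² = J·s⁻¹·m⁻² = kg·s⁻³
  (c) [m·s⁻²] · [kg·m⁻¹·s⁻¹] = kg·s⁻³
  (d) kg·s⁻³
  (e) [m·s⁻¹] · [kg·m⁻¹·s⁻²] = kg·s⁻³
All reduce to kg·s⁻³ except (a), which is kg·s⁻².

(a)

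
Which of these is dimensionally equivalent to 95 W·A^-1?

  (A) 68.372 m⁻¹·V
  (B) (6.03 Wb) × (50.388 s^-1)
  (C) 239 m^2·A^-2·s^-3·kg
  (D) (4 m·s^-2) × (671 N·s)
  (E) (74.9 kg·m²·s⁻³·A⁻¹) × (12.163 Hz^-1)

(B)

Reference: W·A⁻¹ = J·s⁻¹·A⁻¹ = kg·m²·s⁻³·A⁻¹.
Each option:
  (A) V·m⁻¹ = J·C⁻¹·m⁻¹ = kg·m·s⁻³·A⁻¹
  (B) [kg·m²·s⁻²·A⁻¹] · [s⁻¹] = kg·m²·s⁻³·A⁻¹  ← same
  (C) kg·m²·s⁻³·A⁻²
  (D) [m·s⁻²] · [kg·m·s⁻¹] = kg·m²·s⁻³
  (E) [kg·m²·s⁻³·A⁻¹] · [s] = kg·m²·s⁻²·A⁻¹
Only (B) matches kg·m²·s⁻³·A⁻¹.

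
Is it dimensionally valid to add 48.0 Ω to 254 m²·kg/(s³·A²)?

Yes

Work out the base dimensions of each:
  48.0 Ω:  Ω = V·A⁻¹ = kg·m²·s⁻³·A⁻²
  254 m²·kg/(s³·A²):  kg·m²·s⁻³·A⁻²
Both are kg·m²·s⁻³·A⁻², so they have the same dimensions and can be added.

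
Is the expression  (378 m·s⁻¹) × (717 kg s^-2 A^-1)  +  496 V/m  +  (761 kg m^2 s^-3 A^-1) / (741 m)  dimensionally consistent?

Yes

In SI base units:
  (378 m·s⁻¹) × (717 kg s^-2 A^-1):  [m·s⁻¹] · [kg·s⁻²·A⁻¹] = kg·m·s⁻³·A⁻¹
  496 V/m:  V·m⁻¹ = J·C⁻¹·m⁻¹ = kg·m·s⁻³·A⁻¹
  (761 kg m^2 s^-3 A^-1) / (741 m):  [kg·m²·s⁻³·A⁻¹] / [m] = kg·m·s⁻³·A⁻¹
Every term reduces to kg·m·s⁻³·A⁻¹.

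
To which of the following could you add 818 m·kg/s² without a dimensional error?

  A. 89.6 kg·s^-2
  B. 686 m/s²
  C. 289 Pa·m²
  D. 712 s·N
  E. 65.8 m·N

C.

Reference: kg·m·s⁻².
Each option:
  A. kg·s⁻²
  B. m·s⁻²
  C. Pa·m² = N·m⁻²·m² = kg·m·s⁻²  ← same
  D. N·s = kg·m·s⁻²·s = kg·m·s⁻¹
  E. N·m = kg·m·s⁻²·m = kg·m²·s⁻²
Only C. matches kg·m·s⁻².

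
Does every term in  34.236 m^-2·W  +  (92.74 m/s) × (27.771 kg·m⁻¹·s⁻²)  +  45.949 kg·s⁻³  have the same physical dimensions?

Yes

In SI base units:
  34.236 m^-2·W:  W·m⁻² = J·s⁻¹·m⁻² = kg·s⁻³
  (92.74 m/s) × (27.771 kg·m⁻¹·s⁻²):  [m·s⁻¹] · [kg·m⁻¹·s⁻²] = kg·s⁻³
  45.949 kg·s⁻³:  kg·s⁻³
Every term reduces to kg·s⁻³.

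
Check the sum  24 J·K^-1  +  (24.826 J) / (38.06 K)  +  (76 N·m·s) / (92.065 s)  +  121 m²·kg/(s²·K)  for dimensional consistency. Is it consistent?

Dimensions:
  24 J·K^-1:  J·K⁻¹ = N·m·K⁻¹ = kg·m²·s⁻²·K⁻¹
  (24.826 J) / (38.06 K):  [kg·m²·s⁻²] / [K] = kg·m²·s⁻²·K⁻¹
  (76 N·m·s) / (92.065 s):  [kg·m²·s⁻¹] / [s] = kg·m²·s⁻²
  121 m²·kg/(s²·K):  kg·m²·s⁻²·K⁻¹
The terms do not share a single dimension (kg·m²·s⁻² vs kg·m²·s⁻²·K⁻¹).

No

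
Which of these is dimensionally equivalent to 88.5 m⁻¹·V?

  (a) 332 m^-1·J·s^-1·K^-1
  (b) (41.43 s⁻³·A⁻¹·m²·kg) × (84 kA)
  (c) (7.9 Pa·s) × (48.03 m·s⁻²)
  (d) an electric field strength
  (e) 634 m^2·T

(d)

Reference: V·m⁻¹ = J·C⁻¹·m⁻¹ = kg·m·s⁻³·A⁻¹.
Each option:
  (a) J·s⁻¹·m⁻¹·K⁻¹ = N·m·s⁻¹·m⁻¹·K⁻¹ = kg·m·s⁻³·K⁻¹
  (b) [kg·m²·s⁻³·A⁻¹] · [A] = kg·m²·s⁻³
  (c) [kg·m⁻¹·s⁻¹] · [m·s⁻²] = kg·s⁻³
  (d) [electric field strength] = kg·m·s⁻³·A⁻¹  ← same
  (e) T·m² = Wb·m⁻²·m² = kg·m²·s⁻²·A⁻¹
Only (d) matches kg·m·s⁻³·A⁻¹.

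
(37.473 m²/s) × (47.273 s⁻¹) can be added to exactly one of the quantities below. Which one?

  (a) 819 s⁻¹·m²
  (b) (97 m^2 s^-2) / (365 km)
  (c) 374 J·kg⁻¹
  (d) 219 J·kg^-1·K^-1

(c)

Reference: [m²·s⁻¹] · [s⁻¹] = m²·s⁻².
Each option:
  (a) m²·s⁻¹
  (b) [m²·s⁻²] / [m] = m·s⁻²
  (c) J·kg⁻¹ = N·m·kg⁻¹ = m²·s⁻²  ← same
  (d) J·kg⁻¹·K⁻¹ = N·m·kg⁻¹·K⁻¹ = m²·s⁻²·K⁻¹
Only (c) matches m²·s⁻².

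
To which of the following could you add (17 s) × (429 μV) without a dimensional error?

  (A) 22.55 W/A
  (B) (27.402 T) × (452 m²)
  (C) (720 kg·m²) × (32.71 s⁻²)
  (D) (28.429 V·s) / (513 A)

Reference: [s] · [kg·m²·s⁻³·A⁻¹] = kg·m²·s⁻²·A⁻¹.
Each option:
  (A) W·A⁻¹ = J·s⁻¹·A⁻¹ = kg·m²·s⁻³·A⁻¹
  (B) [kg·s⁻²·A⁻¹] · [m²] = kg·m²·s⁻²·A⁻¹  ← same
  (C) [kg·m²] · [s⁻²] = kg·m²·s⁻²
  (D) [kg·m²·s⁻²·A⁻¹] / [A] = kg·m²·s⁻²·A⁻²
Only (B) matches kg·m²·s⁻²·A⁻¹.

(B)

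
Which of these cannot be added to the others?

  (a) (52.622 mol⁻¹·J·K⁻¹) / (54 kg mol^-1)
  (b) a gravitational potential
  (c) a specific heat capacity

Reduce each to base SI dimensions:
  (a) [kg·m²·s⁻²·K⁻¹·mol⁻¹] / [kg·mol⁻¹] = m²·s⁻²·K⁻¹
  (b) [gravitational potential] = m²·s⁻²
  (c) [specific heat capacity] = m²·s⁻²·K⁻¹
All reduce to m²·s⁻²·K⁻¹ except (b), which is m²·s⁻².

(b)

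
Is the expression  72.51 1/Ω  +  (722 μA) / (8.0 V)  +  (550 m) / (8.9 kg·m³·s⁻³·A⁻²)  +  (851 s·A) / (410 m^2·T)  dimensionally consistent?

Dimensions:
  72.51 1/Ω:  Ω⁻¹ = (V·A⁻¹)⁻¹ = kg⁻¹·m⁻²·s³·A²
  (722 μA) / (8.0 V):  [A] / [kg·m²·s⁻³·A⁻¹] = kg⁻¹·m⁻²·s³·A²
  (550 m) / (8.9 kg·m³·s⁻³·A⁻²):  [m] / [kg·m³·s⁻³·A⁻²] = kg⁻¹·m⁻²·s³·A²
  (851 s·A) / (410 m^2·T):  [s·A] / [kg·m²·s⁻²·A⁻¹] = kg⁻¹·m⁻²·s³·A²
Every term reduces to kg⁻¹·m⁻²·s³·A².

Yes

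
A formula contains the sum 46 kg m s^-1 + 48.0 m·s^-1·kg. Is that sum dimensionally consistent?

Yes

Work out the base dimensions of each:
  46 kg m s^-1:  kg·m·s⁻¹
  48.0 m·s^-1·kg:  kg·m·s⁻¹
Both are kg·m·s⁻¹, so they have the same dimensions and can be added.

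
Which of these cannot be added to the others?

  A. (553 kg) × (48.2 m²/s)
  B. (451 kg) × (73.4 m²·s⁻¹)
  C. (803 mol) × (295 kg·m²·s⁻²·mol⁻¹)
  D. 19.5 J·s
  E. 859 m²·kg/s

C.

Work out the base dimensions of each:
  A. [kg] · [m²·s⁻¹] = kg·m²·s⁻¹
  B. [kg] · [m²·s⁻¹] = kg·m²·s⁻¹
  C. [mol] · [kg·m²·s⁻²·mol⁻¹] = kg·m²·s⁻²
  D. J·s = N·m·s = kg·m²·s⁻¹
  E. kg·m²·s⁻¹
All reduce to kg·m²·s⁻¹ except C., which is kg·m²·s⁻².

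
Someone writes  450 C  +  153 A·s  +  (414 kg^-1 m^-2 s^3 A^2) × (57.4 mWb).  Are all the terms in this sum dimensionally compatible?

Yes

Work out the base dimensions of each:
  450 C:  C = s·A
  153 A·s:  A·s = s·A
  (414 kg^-1 m^-2 s^3 A^2) × (57.4 mWb):  [kg⁻¹·m⁻²·s³·A²] · [kg·m²·s⁻²·A⁻¹] = s·A
Every term reduces to s·A.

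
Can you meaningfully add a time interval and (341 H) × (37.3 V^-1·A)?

Work out the base dimensions of each:
  a time interval:  [time interval] = s
  (341 H) × (37.3 V^-1·A):  [kg·m²·s⁻²·A⁻²] · [kg⁻¹·m⁻²·s³·A²] = s
Both are s, so they have the same dimensions and can be added.

Yes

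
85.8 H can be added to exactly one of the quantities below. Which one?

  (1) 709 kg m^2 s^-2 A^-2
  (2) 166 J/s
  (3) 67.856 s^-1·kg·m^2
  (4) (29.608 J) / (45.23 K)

(1)

Reference: H = V·s·A⁻¹ = kg·m²·s⁻²·A⁻².
Each option:
  (1) kg·m²·s⁻²·A⁻²  ← same
  (2) J·s⁻¹ = N·m·s⁻¹ = kg·m²·s⁻³
  (3) kg·m²·s⁻¹
  (4) [kg·m²·s⁻²] / [K] = kg·m²·s⁻²·K⁻¹
Only (1) matches kg·m²·s⁻²·A⁻².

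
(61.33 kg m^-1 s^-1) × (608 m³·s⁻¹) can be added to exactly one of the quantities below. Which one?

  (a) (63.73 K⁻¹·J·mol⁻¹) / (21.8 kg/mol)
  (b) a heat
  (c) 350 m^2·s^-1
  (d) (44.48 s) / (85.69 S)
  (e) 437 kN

(b)

Reference: [kg·m⁻¹·s⁻¹] · [m³·s⁻¹] = kg·m²·s⁻².
Each option:
  (a) [kg·m²·s⁻²·K⁻¹·mol⁻¹] / [kg·mol⁻¹] = m²·s⁻²·K⁻¹
  (b) [heat] = kg·m²·s⁻²  ← same
  (c) m²·s⁻¹
  (d) [s] / [kg⁻¹·m⁻²·s³·A²] = kg·m²·s⁻²·A⁻²
  (e) N = kg·m·s⁻²
Only (b) matches kg·m²·s⁻².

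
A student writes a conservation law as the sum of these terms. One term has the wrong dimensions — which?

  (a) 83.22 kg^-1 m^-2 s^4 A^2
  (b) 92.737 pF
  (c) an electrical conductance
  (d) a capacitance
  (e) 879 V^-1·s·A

Expand each in SI base units:
  (a) kg⁻¹·m⁻²·s⁴·A²
  (b) F = C·V⁻¹ = kg⁻¹·m⁻²·s⁴·A²
  (c) [electrical conductance] = kg⁻¹·m⁻²·s³·A²
  (d) [capacitance] = kg⁻¹·m⁻²·s⁴·A²
  (e) A·s·V⁻¹ = A·s·(J·C⁻¹)⁻¹ = kg⁻¹·m⁻²·s⁴·A²
All reduce to kg⁻¹·m⁻²·s⁴·A² except (c), which is kg⁻¹·m⁻²·s³·A².

(c)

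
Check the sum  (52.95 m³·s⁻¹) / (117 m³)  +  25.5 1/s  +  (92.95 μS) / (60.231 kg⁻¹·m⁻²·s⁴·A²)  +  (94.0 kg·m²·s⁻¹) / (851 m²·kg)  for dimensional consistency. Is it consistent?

Yes

Reduce each to base SI dimensions:
  (52.95 m³·s⁻¹) / (117 m³):  [m³·s⁻¹] / [m³] = s⁻¹
  25.5 1/s:  s⁻¹
  (92.95 μS) / (60.231 kg⁻¹·m⁻²·s⁴·A²):  [kg⁻¹·m⁻²·s³·A²] / [kg⁻¹·m⁻²·s⁴·A²] = s⁻¹
  (94.0 kg·m²·s⁻¹) / (851 m²·kg):  [kg·m²·s⁻¹] / [kg·m²] = s⁻¹
Every term reduces to s⁻¹.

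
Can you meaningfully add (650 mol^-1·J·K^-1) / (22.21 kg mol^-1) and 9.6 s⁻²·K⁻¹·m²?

Yes

In SI base units:
  (650 mol^-1·J·K^-1) / (22.21 kg mol^-1):  [kg·m²·s⁻²·K⁻¹·mol⁻¹] / [kg·mol⁻¹] = m²·s⁻²·K⁻¹
  9.6 s⁻²·K⁻¹·m²:  m²·s⁻²·K⁻¹
Both are m²·s⁻²·K⁻¹, so they have the same dimensions and can be added.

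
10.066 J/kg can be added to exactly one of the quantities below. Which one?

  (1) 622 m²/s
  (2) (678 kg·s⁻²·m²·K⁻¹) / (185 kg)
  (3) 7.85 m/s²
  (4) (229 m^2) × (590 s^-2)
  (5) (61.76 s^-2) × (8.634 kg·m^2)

(4)

Reference: J·kg⁻¹ = N·m·kg⁻¹ = m²·s⁻².
Each option:
  (1) m²·s⁻¹
  (2) [kg·m²·s⁻²·K⁻¹] / [kg] = m²·s⁻²·K⁻¹
  (3) m·s⁻²
  (4) [m²] · [s⁻²] = m²·s⁻²  ← same
  (5) [s⁻²] · [kg·m²] = kg·m²·s⁻²
Only (4) matches m²·s⁻².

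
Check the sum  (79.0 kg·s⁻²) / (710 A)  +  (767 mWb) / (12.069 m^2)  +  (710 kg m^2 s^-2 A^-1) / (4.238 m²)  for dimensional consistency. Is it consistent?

Yes

Reduce each to base SI dimensions:
  (79.0 kg·s⁻²) / (710 A):  [kg·s⁻²] / [A] = kg·s⁻²·A⁻¹
  (767 mWb) / (12.069 m^2):  [kg·m²·s⁻²·A⁻¹] / [m²] = kg·s⁻²·A⁻¹
  (710 kg m^2 s^-2 A^-1) / (4.238 m²):  [kg·m²·s⁻²·A⁻¹] / [m²] = kg·s⁻²·A⁻¹
Every term reduces to kg·s⁻²·A⁻¹.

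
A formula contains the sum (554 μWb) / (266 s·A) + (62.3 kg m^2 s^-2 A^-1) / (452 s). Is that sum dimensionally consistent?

No

Expand each in SI base units:
  (554 μWb) / (266 s·A):  [kg·m²·s⁻²·A⁻¹] / [s·A] = kg·m²·s⁻³·A⁻²
  (62.3 kg m^2 s^-2 A^-1) / (452 s):  [kg·m²·s⁻²·A⁻¹] / [s] = kg·m²·s⁻³·A⁻¹
kg·m²·s⁻³·A⁻² ≠ kg·m²·s⁻³·A⁻¹, so they cannot be added.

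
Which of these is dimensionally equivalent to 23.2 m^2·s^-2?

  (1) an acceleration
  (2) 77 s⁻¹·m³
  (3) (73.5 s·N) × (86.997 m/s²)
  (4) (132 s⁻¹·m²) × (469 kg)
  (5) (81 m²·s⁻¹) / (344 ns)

(5)

Reference: m²·s⁻².
Each option:
  (1) [acceleration] = m·s⁻²
  (2) m³·s⁻¹
  (3) [kg·m·s⁻¹] · [m·s⁻²] = kg·m²·s⁻³
  (4) [m²·s⁻¹] · [kg] = kg·m²·s⁻¹
  (5) [m²·s⁻¹] / [s] = m²·s⁻²  ← same
Only (5) matches m²·s⁻².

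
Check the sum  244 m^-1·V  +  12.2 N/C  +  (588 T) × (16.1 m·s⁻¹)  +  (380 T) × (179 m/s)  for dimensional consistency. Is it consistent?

Yes

Dimensions:
  244 m^-1·V:  V·m⁻¹ = J·C⁻¹·m⁻¹ = kg·m·s⁻³·A⁻¹
  12.2 N/C:  N·C⁻¹ = kg·m·s⁻²·(s·A)⁻¹ = kg·m·s⁻³·A⁻¹
  (588 T) × (16.1 m·s⁻¹):  [kg·s⁻²·A⁻¹] · [m·s⁻¹] = kg·m·s⁻³·A⁻¹
  (380 T) × (179 m/s):  [kg·s⁻²·A⁻¹] · [m·s⁻¹] = kg·m·s⁻³·A⁻¹
Every term reduces to kg·m·s⁻³·A⁻¹.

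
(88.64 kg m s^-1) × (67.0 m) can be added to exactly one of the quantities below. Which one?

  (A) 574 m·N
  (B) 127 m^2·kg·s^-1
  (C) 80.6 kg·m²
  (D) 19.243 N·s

Reference: [kg·m·s⁻¹] · [m] = kg·m²·s⁻¹.
Each option:
  (A) N·m = kg·m·s⁻²·m = kg·m²·s⁻²
  (B) kg·m²·s⁻¹  ← same
  (C) kg·m²
  (D) N·s = kg·m·s⁻²·s = kg·m·s⁻¹
Only (B) matches kg·m²·s⁻¹.

(B)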